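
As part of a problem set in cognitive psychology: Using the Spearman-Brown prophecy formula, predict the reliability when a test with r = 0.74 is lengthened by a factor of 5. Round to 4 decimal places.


r_new = n*r / (1 + (n-1)*r)
Numerator = 5 * 0.74 = 3.7
Denominator = 1 + 4 * 0.74 = 3.96
r_new = 3.7 / 3.96
= 0.9343


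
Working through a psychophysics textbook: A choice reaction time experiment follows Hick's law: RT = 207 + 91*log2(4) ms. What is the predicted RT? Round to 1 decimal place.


RT = 207 + 91 * log2(4)
log2(4) = 2.0
RT = 207 + 91 * 2.0
= 207 + 182.0
= 389.0 ms


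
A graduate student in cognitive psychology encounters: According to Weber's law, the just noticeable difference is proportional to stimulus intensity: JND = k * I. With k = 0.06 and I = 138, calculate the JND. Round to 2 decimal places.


JND = k * I
JND = 0.06 * 138
= 8.28


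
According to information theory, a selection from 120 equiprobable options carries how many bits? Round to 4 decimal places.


H = log2(n)
H = log2(120)
= 6.9069


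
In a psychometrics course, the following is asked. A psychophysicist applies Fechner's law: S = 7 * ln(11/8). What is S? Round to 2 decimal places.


S = 7 * ln(11/8)
I/I0 = 1.375
ln(1.375) = 0.3185
S = 7 * 0.3185
= 2.23


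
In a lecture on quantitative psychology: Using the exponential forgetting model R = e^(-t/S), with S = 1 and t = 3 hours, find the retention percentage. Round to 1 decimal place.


R = e^(-t/S)
-t/S = -3/1 = -3.0
R = e^(-3.0) = 0.049787
Percentage = 0.049787 * 100
= 5.0


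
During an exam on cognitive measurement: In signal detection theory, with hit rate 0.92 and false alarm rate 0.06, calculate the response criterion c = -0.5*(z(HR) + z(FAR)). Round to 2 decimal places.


c = -0.5 * (z(HR) + z(FAR))
z(0.92) = 1.4051
z(0.06) = -1.5548
c = -0.5 * (1.4051 + -1.5548)
= -0.5 * -0.1497
= 0.07


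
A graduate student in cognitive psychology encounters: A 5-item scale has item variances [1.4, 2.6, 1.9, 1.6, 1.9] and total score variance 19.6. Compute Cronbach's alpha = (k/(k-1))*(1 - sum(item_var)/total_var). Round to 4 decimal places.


alpha = (k/(k-1)) * (1 - sum(s_i^2)/s_total^2)
sum(item variances) = 9.4
k/(k-1) = 5/4 = 1.25
1 - 9.4/19.6 = 1 - 0.479592 = 0.520408
alpha = 1.25 * 0.520408
= 0.6505


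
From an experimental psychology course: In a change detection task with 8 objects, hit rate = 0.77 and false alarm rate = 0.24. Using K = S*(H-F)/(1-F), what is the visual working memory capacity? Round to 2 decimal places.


K = S * (H - F) / (1 - F)
H - F = 0.53
1 - F = 0.76
K = 8 * 0.53 / 0.76
= 5.58


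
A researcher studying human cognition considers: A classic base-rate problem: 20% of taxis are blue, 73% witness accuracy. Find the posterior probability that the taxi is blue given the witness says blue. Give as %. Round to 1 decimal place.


P(blue | says blue) = P(says blue | blue)*P(blue) / [P(says blue | blue)*P(blue) + P(says blue | not blue)*P(not blue)]
Numerator = 0.73 * 0.2 = 0.146
False identification = 0.27 * 0.8 = 0.216
P = 0.146 / (0.146 + 0.216)
= 0.146 / 0.362
As percentage = 40.3


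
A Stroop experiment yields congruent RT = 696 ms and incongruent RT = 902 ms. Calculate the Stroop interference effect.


Stroop effect = RT(incongruent) - RT(congruent)
= 902 - 696
= 206 ms


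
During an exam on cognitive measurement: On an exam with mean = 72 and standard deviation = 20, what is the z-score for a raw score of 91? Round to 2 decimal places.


z = (X - mu) / sigma
= (91 - 72) / 20
= 19 / 20
= 0.95


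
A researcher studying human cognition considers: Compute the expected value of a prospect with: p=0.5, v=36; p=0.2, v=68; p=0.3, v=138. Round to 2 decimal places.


EU = sum(p_i * v_i)
0.5 * 36 = 18.0
0.2 * 68 = 13.6
0.3 * 138 = 41.4
EU = 18.0 + 13.6 + 41.4
= 73.00


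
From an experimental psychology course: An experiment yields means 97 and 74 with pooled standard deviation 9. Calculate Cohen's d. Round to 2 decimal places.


Cohen's d = (M1 - M2) / S_pooled
= (97 - 74) / 9
= 23 / 9
= 2.56


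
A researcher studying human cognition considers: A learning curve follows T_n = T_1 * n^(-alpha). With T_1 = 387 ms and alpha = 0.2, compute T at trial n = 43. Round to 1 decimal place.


T_n = 387 * 43^(-0.2)
43^(-0.2) = 0.47131
T_n = 387 * 0.47131
= 182.4 ms


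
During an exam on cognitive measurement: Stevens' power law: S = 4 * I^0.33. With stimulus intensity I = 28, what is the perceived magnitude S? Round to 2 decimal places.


S = 4 * 28^0.33
28^0.33 = 3.003
S = 4 * 3.003
= 12.01


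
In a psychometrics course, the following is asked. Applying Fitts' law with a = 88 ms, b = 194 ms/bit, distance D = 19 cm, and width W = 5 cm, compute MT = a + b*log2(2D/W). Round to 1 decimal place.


MT = 88 + 194 * log2(2*19/5)
2D/W = 7.6
log2(7.6) = 2.926
MT = 88 + 194 * 2.926
= 655.6 ms


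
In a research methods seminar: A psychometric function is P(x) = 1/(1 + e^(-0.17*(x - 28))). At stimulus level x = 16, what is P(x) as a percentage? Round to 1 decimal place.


P(x) = 1/(1 + e^(-0.17*(16 - 28)))
Exponent = -0.17 * -12 = 2.04
e^(2.04) = 7.690609
P = 1/(1 + 7.690609) = 0.115067
Percentage = 11.5


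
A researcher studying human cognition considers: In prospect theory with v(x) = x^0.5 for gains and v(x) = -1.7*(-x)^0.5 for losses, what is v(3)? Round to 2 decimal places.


Since x = 3 >= 0, use v(x) = x^0.5
3^0.5 = 1.7321
v(3) = 1.73


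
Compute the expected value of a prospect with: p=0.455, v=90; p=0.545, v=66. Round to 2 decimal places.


EU = sum(p_i * v_i)
0.455 * 90 = 40.95
0.545 * 66 = 35.97
EU = 40.95 + 35.97
= 76.92


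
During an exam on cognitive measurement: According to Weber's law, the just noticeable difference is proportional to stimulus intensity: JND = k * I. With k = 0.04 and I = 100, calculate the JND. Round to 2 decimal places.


JND = k * I
JND = 0.04 * 100
= 4.00


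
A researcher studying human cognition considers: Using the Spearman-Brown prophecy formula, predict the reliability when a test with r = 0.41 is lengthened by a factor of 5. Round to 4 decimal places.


r_new = n*r / (1 + (n-1)*r)
Numerator = 5 * 0.41 = 2.05
Denominator = 1 + 4 * 0.41 = 2.64
r_new = 2.05 / 2.64
= 0.7765


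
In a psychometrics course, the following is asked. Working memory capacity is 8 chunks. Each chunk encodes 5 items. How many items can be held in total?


Total items = chunks * items_per_chunk
= 8 * 5
= 40


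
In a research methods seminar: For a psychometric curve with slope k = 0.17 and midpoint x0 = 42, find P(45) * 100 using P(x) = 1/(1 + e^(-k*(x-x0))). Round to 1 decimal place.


P(x) = 1/(1 + e^(-0.17*(45 - 42)))
Exponent = -0.17 * 3 = -0.51
e^(-0.51) = 0.600496
P = 1/(1 + 0.600496) = 0.624806
Percentage = 62.5


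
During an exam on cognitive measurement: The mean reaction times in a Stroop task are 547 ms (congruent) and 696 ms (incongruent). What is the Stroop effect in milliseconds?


Stroop effect = RT(incongruent) - RT(congruent)
= 696 - 547
= 149 ms


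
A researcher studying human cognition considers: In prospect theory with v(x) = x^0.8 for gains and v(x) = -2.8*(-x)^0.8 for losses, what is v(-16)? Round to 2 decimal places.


Since x = -16 < 0, use v(x) = -lambda*(-x)^alpha
(-x) = 16
16^0.8 = 9.1896
v(-16) = -2.8 * 9.1896
= -25.73


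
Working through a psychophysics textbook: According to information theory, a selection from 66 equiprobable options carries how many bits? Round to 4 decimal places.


H = log2(n)
H = log2(66)
= 6.0444


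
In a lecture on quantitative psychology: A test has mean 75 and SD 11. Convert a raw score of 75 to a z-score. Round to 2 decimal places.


z = (X - mu) / sigma
= (75 - 75) / 11
= 0 / 11
= 0.00


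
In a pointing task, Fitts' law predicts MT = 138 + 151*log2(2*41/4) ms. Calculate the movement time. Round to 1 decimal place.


MT = 138 + 151 * log2(2*41/4)
2D/W = 20.5
log2(20.5) = 4.3576
MT = 138 + 151 * 4.3576
= 796.0 ms


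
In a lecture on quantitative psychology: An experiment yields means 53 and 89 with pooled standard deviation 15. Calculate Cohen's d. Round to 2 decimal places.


Cohen's d = (M1 - M2) / S_pooled
= (53 - 89) / 15
= -36 / 15
= -2.40


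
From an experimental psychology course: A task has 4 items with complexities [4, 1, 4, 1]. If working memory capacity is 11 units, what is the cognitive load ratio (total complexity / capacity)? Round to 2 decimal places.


Total complexity = 4 + 1 + 4 + 1 = 10
Load = total / capacity = 10 / 11
= 0.91


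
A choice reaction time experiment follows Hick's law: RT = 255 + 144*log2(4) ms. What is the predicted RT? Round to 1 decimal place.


RT = 255 + 144 * log2(4)
log2(4) = 2.0
RT = 255 + 144 * 2.0
= 255 + 288.0
= 543.0 ms


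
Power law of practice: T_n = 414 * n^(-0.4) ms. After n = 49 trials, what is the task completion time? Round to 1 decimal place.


T_n = 414 * 49^(-0.4)
49^(-0.4) = 0.210825
T_n = 414 * 0.210825
= 87.3 ms


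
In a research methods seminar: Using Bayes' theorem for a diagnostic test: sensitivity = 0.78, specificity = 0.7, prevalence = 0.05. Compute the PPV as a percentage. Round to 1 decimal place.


PPV = (sens * prev) / (sens * prev + (1-spec) * (1-prev))
Numerator = 0.78 * 0.05 = 0.039
P(positive and no disease) = (1 - spec) * (1 - prev) = (1 - 0.7) * (1 - 0.05) = 0.285
Denominator = 0.039 + 0.285 = 0.324
PPV = 0.039 / 0.324 = 0.12037
As percentage = 12.0


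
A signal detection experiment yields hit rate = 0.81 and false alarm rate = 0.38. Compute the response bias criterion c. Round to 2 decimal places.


c = -0.5 * (z(HR) + z(FAR))
z(0.81) = 0.8779
z(0.38) = -0.3055
c = -0.5 * (0.8779 + -0.3055)
= -0.5 * 0.5724
= -0.29


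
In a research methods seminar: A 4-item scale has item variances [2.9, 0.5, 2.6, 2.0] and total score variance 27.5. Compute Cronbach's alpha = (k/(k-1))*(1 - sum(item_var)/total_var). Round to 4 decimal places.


alpha = (k/(k-1)) * (1 - sum(s_i^2)/s_total^2)
sum(item variances) = 8.0
k/(k-1) = 4/3 = 1.333333
1 - 8.0/27.5 = 1 - 0.290909 = 0.709091
alpha = 1.333333 * 0.709091
= 0.9455


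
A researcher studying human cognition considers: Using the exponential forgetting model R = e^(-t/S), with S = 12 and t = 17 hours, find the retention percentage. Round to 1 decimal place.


R = e^(-t/S)
-t/S = -17/12 = -1.416667
R = e^(-1.416667) = 0.242521
Percentage = 0.242521 * 100
= 24.3


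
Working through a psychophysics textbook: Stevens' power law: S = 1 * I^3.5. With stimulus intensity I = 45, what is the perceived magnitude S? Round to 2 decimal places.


S = 1 * 45^3.5
45^3.5 = 611285.0833
S = 1 * 611285.0833
= 611285.08


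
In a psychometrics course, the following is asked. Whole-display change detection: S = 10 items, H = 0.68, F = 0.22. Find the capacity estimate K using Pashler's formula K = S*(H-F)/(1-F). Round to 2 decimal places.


K = S * (H - F) / (1 - F)
H - F = 0.46
1 - F = 0.78
K = 10 * 0.46 / 0.78
= 5.90


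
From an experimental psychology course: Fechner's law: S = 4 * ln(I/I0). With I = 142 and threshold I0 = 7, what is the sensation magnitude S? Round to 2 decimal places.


S = 4 * ln(142/7)
I/I0 = 20.285714
ln(20.285714) = 3.0099
S = 4 * 3.0099
= 12.04


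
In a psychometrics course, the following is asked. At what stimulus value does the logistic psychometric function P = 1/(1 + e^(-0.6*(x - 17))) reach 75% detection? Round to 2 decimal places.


At P = 0.75: 0.75 = 1/(1 + e^(-k*(x-x0)))
Solving: e^(-k*(x-x0)) = 1/3
x = x0 + ln(3)/k
ln(3) = 1.0986
x = 17 + 1.0986/0.6
= 17 + 1.831
= 18.83


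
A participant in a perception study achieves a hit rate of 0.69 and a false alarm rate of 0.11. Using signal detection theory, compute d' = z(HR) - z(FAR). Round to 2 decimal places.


d' = z(HR) - z(FAR)
z(0.69) = 0.4959
z(0.11) = -1.2265
d' = 0.4959 - -1.2265
= 1.72


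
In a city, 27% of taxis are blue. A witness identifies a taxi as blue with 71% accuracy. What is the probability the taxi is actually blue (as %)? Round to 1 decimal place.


P(blue | says blue) = P(says blue | blue)*P(blue) / [P(says blue | blue)*P(blue) + P(says blue | not blue)*P(not blue)]
Numerator = 0.71 * 0.27 = 0.1917
False identification = 0.29 * 0.73 = 0.2117
P = 0.1917 / (0.1917 + 0.2117)
= 0.1917 / 0.4034
As percentage = 47.5


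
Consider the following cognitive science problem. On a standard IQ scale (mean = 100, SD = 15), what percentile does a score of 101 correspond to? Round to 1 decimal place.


z = (IQ - mean) / SD
z = (101 - 100) / 15 = 0.0667
Percentile = Phi(0.0667) * 100
Phi(0.0667) = 0.52659
= 52.7


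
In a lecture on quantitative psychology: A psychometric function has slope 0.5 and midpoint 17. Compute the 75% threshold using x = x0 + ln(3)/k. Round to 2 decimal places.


At P = 0.75: 0.75 = 1/(1 + e^(-k*(x-x0)))
Solving: e^(-k*(x-x0)) = 1/3
x = x0 + ln(3)/k
ln(3) = 1.0986
x = 17 + 1.0986/0.5
= 17 + 2.1972
= 19.20


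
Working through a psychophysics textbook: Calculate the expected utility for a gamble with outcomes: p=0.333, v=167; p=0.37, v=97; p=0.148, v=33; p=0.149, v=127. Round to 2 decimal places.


EU = sum(p_i * v_i)
0.333 * 167 = 55.611
0.37 * 97 = 35.89
0.148 * 33 = 4.884
0.149 * 127 = 18.923
EU = 55.611 + 35.89 + 4.884 + 18.923
= 115.31


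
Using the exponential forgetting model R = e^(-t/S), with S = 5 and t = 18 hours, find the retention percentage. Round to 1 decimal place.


R = e^(-t/S)
-t/S = -18/5 = -3.6
R = e^(-3.6) = 0.027324
Percentage = 0.027324 * 100
= 2.7


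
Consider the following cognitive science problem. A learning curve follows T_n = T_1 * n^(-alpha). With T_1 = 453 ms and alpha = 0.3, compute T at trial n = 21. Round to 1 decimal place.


T_n = 453 * 21^(-0.3)
21^(-0.3) = 0.401175
T_n = 453 * 0.401175
= 181.7 ms


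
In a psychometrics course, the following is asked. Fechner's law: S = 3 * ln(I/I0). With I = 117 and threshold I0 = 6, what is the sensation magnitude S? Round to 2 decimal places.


S = 3 * ln(117/6)
I/I0 = 19.5
ln(19.5) = 2.9704
S = 3 * 2.9704
= 8.91


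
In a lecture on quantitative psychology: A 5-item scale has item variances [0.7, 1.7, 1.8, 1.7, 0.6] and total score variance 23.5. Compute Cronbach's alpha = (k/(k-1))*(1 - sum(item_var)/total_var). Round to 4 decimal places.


alpha = (k/(k-1)) * (1 - sum(s_i^2)/s_total^2)
sum(item variances) = 6.5
k/(k-1) = 5/4 = 1.25
1 - 6.5/23.5 = 1 - 0.276596 = 0.723404
alpha = 1.25 * 0.723404
= 0.9043


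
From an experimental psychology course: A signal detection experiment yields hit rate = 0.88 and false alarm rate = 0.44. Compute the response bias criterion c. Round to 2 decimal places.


c = -0.5 * (z(HR) + z(FAR))
z(0.88) = 1.175
z(0.44) = -0.151
c = -0.5 * (1.175 + -0.151)
= -0.5 * 1.024
= -0.51


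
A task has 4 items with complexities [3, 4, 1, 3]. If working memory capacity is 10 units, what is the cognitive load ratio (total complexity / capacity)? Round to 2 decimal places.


Total complexity = 3 + 4 + 1 + 3 = 11
Load = total / capacity = 11 / 10
= 1.10


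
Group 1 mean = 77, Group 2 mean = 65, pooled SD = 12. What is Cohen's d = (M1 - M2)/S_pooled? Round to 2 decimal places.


Cohen's d = (M1 - M2) / S_pooled
= (77 - 65) / 12
= 12 / 12
= 1.00


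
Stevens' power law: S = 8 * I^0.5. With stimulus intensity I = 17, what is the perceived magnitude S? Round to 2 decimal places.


S = 8 * 17^0.5
17^0.5 = 4.1231
S = 8 * 4.1231
= 32.98


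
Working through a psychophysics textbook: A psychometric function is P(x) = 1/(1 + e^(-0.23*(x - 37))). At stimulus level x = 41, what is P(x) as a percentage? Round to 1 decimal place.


P(x) = 1/(1 + e^(-0.23*(41 - 37)))
Exponent = -0.23 * 4 = -0.92
e^(-0.92) = 0.398519
P = 1/(1 + 0.398519) = 0.715042
Percentage = 71.5


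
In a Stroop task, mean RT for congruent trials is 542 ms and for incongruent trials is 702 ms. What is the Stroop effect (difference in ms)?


Stroop effect = RT(incongruent) - RT(congruent)
= 702 - 542
= 160 ms


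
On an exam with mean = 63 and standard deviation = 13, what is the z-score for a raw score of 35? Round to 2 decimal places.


z = (X - mu) / sigma
= (35 - 63) / 13
= -28 / 13
= -2.15


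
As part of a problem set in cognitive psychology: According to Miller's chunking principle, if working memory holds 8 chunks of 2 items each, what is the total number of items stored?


Total items = chunks * items_per_chunk
= 8 * 2
= 16


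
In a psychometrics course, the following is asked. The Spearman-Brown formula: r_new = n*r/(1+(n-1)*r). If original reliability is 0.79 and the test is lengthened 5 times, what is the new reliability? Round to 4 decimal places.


r_new = n*r / (1 + (n-1)*r)
Numerator = 5 * 0.79 = 3.95
Denominator = 1 + 4 * 0.79 = 4.16
r_new = 3.95 / 4.16
= 0.9495


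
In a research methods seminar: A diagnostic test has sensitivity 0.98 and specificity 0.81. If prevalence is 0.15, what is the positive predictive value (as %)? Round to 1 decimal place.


PPV = (sens * prev) / (sens * prev + (1-spec) * (1-prev))
Numerator = 0.98 * 0.15 = 0.147
P(positive and no disease) = (1 - spec) * (1 - prev) = (1 - 0.81) * (1 - 0.15) = 0.1615
Denominator = 0.147 + 0.1615 = 0.3085
PPV = 0.147 / 0.3085 = 0.476499
As percentage = 47.6


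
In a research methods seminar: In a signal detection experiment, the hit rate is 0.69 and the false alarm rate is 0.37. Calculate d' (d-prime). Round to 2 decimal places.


d' = z(HR) - z(FAR)
z(0.69) = 0.4959
z(0.37) = -0.3319
d' = 0.4959 - -0.3319
= 0.83


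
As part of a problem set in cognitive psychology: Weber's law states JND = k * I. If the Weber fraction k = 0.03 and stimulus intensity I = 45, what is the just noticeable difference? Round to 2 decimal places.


JND = k * I
JND = 0.03 * 45
= 1.35


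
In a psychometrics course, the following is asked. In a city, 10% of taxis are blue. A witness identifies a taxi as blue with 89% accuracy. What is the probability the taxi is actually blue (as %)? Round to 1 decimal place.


P(blue | says blue) = P(says blue | blue)*P(blue) / [P(says blue | blue)*P(blue) + P(says blue | not blue)*P(not blue)]
Numerator = 0.89 * 0.1 = 0.089
False identification = 0.11 * 0.9 = 0.099
P = 0.089 / (0.089 + 0.099)
= 0.089 / 0.188
As percentage = 47.3


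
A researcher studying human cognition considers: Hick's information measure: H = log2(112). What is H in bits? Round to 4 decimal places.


H = log2(n)
H = log2(112)
= 6.8074


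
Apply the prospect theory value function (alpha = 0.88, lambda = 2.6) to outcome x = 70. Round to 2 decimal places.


Since x = 70 >= 0, use v(x) = x^0.88
70^0.88 = 42.0423
v(70) = 42.04


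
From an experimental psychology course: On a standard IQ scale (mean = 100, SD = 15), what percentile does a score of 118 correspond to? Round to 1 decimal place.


z = (IQ - mean) / SD
z = (118 - 100) / 15 = 1.2
Percentile = Phi(1.2) * 100
Phi(1.2) = 0.88493
= 88.5


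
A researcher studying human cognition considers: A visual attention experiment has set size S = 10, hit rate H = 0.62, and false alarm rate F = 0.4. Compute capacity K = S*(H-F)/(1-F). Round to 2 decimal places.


K = S * (H - F) / (1 - F)
H - F = 0.22
1 - F = 0.6
K = 10 * 0.22 / 0.6
= 3.67


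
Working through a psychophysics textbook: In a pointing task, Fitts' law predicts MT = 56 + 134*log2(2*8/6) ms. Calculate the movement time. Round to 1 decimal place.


MT = 56 + 134 * log2(2*8/6)
2D/W = 2.666667
log2(2.666667) = 1.415
MT = 56 + 134 * 1.415
= 245.6 ms


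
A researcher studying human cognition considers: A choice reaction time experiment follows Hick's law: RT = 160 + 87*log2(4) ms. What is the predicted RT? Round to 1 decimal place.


RT = 160 + 87 * log2(4)
log2(4) = 2.0
RT = 160 + 87 * 2.0
= 160 + 174.0
= 334.0 ms


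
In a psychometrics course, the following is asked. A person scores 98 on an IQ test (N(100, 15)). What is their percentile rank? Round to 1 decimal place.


z = (IQ - mean) / SD
z = (98 - 100) / 15 = -0.1333
Percentile = Phi(-0.1333) * 100
Phi(-0.1333) = 0.446978
= 44.7


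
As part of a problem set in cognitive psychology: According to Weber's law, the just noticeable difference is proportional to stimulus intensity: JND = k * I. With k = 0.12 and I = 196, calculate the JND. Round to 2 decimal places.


JND = k * I
JND = 0.12 * 196
= 23.52


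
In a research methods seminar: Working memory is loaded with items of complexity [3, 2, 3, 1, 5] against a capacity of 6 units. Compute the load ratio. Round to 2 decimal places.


Total complexity = 3 + 2 + 3 + 1 + 5 = 14
Load = total / capacity = 14 / 6
= 2.33


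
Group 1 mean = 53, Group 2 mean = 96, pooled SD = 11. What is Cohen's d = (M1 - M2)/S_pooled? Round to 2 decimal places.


Cohen's d = (M1 - M2) / S_pooled
= (53 - 96) / 11
= -43 / 11
= -3.91


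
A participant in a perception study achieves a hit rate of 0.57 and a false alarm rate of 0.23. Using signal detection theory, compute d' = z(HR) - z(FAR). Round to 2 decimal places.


d' = z(HR) - z(FAR)
z(0.57) = 0.1764
z(0.23) = -0.7388
d' = 0.1764 - -0.7388
= 0.92


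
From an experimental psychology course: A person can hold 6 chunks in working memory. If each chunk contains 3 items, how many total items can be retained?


Total items = chunks * items_per_chunk
= 6 * 3
= 18


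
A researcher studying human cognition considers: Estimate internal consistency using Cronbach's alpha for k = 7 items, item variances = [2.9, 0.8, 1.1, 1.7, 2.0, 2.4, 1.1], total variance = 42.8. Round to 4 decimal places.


alpha = (k/(k-1)) * (1 - sum(s_i^2)/s_total^2)
sum(item variances) = 12.0
k/(k-1) = 7/6 = 1.166667
1 - 12.0/42.8 = 1 - 0.280374 = 0.719626
alpha = 1.166667 * 0.719626
= 0.8396


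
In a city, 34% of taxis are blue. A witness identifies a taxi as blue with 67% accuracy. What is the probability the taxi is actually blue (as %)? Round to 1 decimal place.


P(blue | says blue) = P(says blue | blue)*P(blue) / [P(says blue | blue)*P(blue) + P(says blue | not blue)*P(not blue)]
Numerator = 0.67 * 0.34 = 0.2278
False identification = 0.33 * 0.66 = 0.2178
P = 0.2278 / (0.2278 + 0.2178)
= 0.2278 / 0.4456
As percentage = 51.1


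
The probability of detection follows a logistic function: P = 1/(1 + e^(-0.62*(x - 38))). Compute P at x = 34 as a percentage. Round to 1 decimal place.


P(x) = 1/(1 + e^(-0.62*(34 - 38)))
Exponent = -0.62 * -4 = 2.48
e^(2.48) = 11.941264
P = 1/(1 + 11.941264) = 0.077272
Percentage = 7.7


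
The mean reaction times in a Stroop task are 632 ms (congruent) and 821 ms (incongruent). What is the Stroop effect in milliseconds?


Stroop effect = RT(incongruent) - RT(congruent)
= 821 - 632
= 189 ms


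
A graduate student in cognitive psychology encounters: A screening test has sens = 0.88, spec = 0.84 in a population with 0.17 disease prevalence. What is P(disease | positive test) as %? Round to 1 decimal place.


PPV = (sens * prev) / (sens * prev + (1-spec) * (1-prev))
Numerator = 0.88 * 0.17 = 0.1496
P(positive and no disease) = (1 - spec) * (1 - prev) = (1 - 0.84) * (1 - 0.17) = 0.1328
Denominator = 0.1496 + 0.1328 = 0.2824
PPV = 0.1496 / 0.2824 = 0.529745
As percentage = 53.0


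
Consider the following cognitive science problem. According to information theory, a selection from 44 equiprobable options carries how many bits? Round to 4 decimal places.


H = log2(n)
H = log2(44)
= 5.4594


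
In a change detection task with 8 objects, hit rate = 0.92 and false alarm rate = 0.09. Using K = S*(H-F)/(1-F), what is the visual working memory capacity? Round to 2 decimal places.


K = S * (H - F) / (1 - F)
H - F = 0.83
1 - F = 0.91
K = 8 * 0.83 / 0.91
= 7.30


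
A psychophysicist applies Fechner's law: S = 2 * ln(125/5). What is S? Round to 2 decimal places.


S = 2 * ln(125/5)
I/I0 = 25.0
ln(25.0) = 3.2189
S = 2 * 3.2189
= 6.44


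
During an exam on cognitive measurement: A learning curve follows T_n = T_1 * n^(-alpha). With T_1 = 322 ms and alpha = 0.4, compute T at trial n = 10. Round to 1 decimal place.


T_n = 322 * 10^(-0.4)
10^(-0.4) = 0.398107
T_n = 322 * 0.398107
= 128.2 ms


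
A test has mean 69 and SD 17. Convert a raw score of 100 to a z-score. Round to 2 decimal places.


z = (X - mu) / sigma
= (100 - 69) / 17
= 31 / 17
= 1.82


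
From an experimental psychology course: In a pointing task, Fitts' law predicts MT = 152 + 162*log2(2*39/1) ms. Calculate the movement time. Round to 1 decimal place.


MT = 152 + 162 * log2(2*39/1)
2D/W = 78.0
log2(78.0) = 6.2854
MT = 152 + 162 * 6.2854
= 1170.2 ms


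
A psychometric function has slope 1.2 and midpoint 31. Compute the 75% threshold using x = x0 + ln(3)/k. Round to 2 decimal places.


At P = 0.75: 0.75 = 1/(1 + e^(-k*(x-x0)))
Solving: e^(-k*(x-x0)) = 1/3
x = x0 + ln(3)/k
ln(3) = 1.0986
x = 31 + 1.0986/1.2
= 31 + 0.9155
= 31.92


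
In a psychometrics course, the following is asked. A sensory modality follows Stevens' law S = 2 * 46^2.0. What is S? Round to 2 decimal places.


S = 2 * 46^2.0
46^2.0 = 2116.0
S = 2 * 2116.0
= 4232.00


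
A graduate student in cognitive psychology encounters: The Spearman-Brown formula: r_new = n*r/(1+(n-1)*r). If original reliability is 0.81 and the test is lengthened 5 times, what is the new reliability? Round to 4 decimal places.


r_new = n*r / (1 + (n-1)*r)
Numerator = 5 * 0.81 = 4.05
Denominator = 1 + 4 * 0.81 = 4.24
r_new = 4.05 / 4.24
= 0.9552


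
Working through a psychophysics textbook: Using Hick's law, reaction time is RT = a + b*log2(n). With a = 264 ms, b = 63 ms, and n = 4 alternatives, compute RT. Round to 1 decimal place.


RT = 264 + 63 * log2(4)
log2(4) = 2.0
RT = 264 + 63 * 2.0
= 264 + 126.0
= 390.0 ms


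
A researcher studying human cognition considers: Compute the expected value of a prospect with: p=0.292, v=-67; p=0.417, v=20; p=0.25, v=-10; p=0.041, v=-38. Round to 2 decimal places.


EU = sum(p_i * v_i)
0.292 * -67 = -19.564
0.417 * 20 = 8.34
0.25 * -10 = -2.5
0.041 * -38 = -1.558
EU = -19.564 + 8.34 + -2.5 + -1.558
= -15.28


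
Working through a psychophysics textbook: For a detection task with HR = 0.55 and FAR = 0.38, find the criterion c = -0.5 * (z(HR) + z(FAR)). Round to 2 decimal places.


c = -0.5 * (z(HR) + z(FAR))
z(0.55) = 0.1257
z(0.38) = -0.3055
c = -0.5 * (0.1257 + -0.3055)
= -0.5 * -0.1798
= 0.09


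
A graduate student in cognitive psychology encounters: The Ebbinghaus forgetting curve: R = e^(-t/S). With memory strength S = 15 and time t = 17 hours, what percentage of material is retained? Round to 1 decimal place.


R = e^(-t/S)
-t/S = -17/15 = -1.133333
R = e^(-1.133333) = 0.321958
Percentage = 0.321958 * 100
= 32.2


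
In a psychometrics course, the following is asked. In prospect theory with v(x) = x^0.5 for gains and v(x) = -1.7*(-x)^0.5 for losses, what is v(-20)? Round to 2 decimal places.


Since x = -20 < 0, use v(x) = -lambda*(-x)^alpha
(-x) = 20
20^0.5 = 4.4721
v(-20) = -1.7 * 4.4721
= -7.60


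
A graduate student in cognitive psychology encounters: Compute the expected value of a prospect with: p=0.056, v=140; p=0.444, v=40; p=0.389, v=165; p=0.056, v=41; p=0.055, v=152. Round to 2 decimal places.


EU = sum(p_i * v_i)
0.056 * 140 = 7.84
0.444 * 40 = 17.76
0.389 * 165 = 64.185
0.056 * 41 = 2.296
0.055 * 152 = 8.36
EU = 7.84 + 17.76 + 64.185 + 2.296 + 8.36
= 100.44


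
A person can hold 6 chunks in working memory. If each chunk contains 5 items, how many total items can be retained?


Total items = chunks * items_per_chunk
= 6 * 5
= 30


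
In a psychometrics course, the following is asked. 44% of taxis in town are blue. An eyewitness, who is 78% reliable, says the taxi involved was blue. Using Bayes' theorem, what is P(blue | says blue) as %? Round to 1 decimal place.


P(blue | says blue) = P(says blue | blue)*P(blue) / [P(says blue | blue)*P(blue) + P(says blue | not blue)*P(not blue)]
Numerator = 0.78 * 0.44 = 0.3432
False identification = 0.22 * 0.56 = 0.1232
P = 0.3432 / (0.3432 + 0.1232)
= 0.3432 / 0.4664
As percentage = 73.6


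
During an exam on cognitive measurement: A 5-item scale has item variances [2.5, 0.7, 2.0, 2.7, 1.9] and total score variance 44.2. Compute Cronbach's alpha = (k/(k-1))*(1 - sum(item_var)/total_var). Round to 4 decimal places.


alpha = (k/(k-1)) * (1 - sum(s_i^2)/s_total^2)
sum(item variances) = 9.8
k/(k-1) = 5/4 = 1.25
1 - 9.8/44.2 = 1 - 0.221719 = 0.778281
alpha = 1.25 * 0.778281
= 0.9729


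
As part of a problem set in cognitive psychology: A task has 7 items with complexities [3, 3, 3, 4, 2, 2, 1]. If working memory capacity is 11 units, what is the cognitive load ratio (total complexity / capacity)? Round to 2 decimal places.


Total complexity = 3 + 3 + 3 + 4 + 2 + 2 + 1 = 18
Load = total / capacity = 18 / 11
= 1.64


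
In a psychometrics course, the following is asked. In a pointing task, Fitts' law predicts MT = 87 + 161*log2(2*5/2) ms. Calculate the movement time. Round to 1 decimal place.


MT = 87 + 161 * log2(2*5/2)
2D/W = 5.0
log2(5.0) = 2.3219
MT = 87 + 161 * 2.3219
= 460.8 ms


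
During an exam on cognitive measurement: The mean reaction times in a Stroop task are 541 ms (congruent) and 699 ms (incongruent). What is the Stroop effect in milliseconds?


Stroop effect = RT(incongruent) - RT(congruent)
= 699 - 541
= 158 ms


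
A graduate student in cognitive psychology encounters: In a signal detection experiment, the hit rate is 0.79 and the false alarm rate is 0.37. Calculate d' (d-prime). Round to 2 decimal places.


d' = z(HR) - z(FAR)
z(0.79) = 0.8064
z(0.37) = -0.3319
d' = 0.8064 - -0.3319
= 1.14


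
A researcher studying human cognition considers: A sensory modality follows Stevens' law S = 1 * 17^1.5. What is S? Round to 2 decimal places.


S = 1 * 17^1.5
17^1.5 = 70.0928
S = 1 * 70.0928
= 70.09


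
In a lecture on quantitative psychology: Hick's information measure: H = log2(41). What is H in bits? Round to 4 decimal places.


H = log2(n)
H = log2(41)
= 5.3576


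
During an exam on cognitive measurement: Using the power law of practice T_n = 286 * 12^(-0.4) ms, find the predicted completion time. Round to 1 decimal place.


T_n = 286 * 12^(-0.4)
12^(-0.4) = 0.370107
T_n = 286 * 0.370107
= 105.9 ms


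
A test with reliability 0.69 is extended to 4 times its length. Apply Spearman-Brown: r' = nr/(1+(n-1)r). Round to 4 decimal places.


r_new = n*r / (1 + (n-1)*r)
Numerator = 4 * 0.69 = 2.76
Denominator = 1 + 3 * 0.69 = 3.07
r_new = 2.76 / 3.07
= 0.8990


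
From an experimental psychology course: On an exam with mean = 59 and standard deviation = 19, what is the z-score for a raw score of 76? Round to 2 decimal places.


z = (X - mu) / sigma
= (76 - 59) / 19
= 17 / 19
= 0.89


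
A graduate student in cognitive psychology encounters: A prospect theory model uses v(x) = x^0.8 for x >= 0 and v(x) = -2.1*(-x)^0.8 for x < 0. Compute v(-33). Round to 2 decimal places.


Since x = -33 < 0, use v(x) = -lambda*(-x)^alpha
(-x) = 33
33^0.8 = 16.3988
v(-33) = -2.1 * 16.3988
= -34.44


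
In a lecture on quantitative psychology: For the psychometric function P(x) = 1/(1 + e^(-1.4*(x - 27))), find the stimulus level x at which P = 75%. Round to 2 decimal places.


At P = 0.75: 0.75 = 1/(1 + e^(-k*(x-x0)))
Solving: e^(-k*(x-x0)) = 1/3
x = x0 + ln(3)/k
ln(3) = 1.0986
x = 27 + 1.0986/1.4
= 27 + 0.7847
= 27.78


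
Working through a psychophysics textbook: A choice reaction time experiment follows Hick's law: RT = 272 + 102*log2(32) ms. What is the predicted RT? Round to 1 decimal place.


RT = 272 + 102 * log2(32)
log2(32) = 5.0
RT = 272 + 102 * 5.0
= 272 + 510.0
= 782.0 ms


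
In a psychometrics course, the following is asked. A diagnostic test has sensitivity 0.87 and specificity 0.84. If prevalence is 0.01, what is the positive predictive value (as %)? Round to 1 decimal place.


PPV = (sens * prev) / (sens * prev + (1-spec) * (1-prev))
Numerator = 0.87 * 0.01 = 0.0087
P(positive and no disease) = (1 - spec) * (1 - prev) = (1 - 0.84) * (1 - 0.01) = 0.1584
Denominator = 0.0087 + 0.1584 = 0.1671
PPV = 0.0087 / 0.1671 = 0.052065
As percentage = 5.2


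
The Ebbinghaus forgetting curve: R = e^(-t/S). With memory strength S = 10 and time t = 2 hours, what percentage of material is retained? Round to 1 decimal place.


R = e^(-t/S)
-t/S = -2/10 = -0.2
R = e^(-0.2) = 0.818731
Percentage = 0.818731 * 100
= 81.9


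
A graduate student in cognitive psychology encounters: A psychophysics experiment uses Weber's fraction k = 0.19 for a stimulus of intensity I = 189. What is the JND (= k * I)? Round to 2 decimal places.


JND = k * I
JND = 0.19 * 189
= 35.91


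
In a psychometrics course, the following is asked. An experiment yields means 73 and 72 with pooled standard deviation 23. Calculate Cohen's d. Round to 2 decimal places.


Cohen's d = (M1 - M2) / S_pooled
= (73 - 72) / 23
= 1 / 23
= 0.04


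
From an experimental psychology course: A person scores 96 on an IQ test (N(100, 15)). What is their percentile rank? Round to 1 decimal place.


z = (IQ - mean) / SD
z = (96 - 100) / 15 = -0.2667
Percentile = Phi(-0.2667) * 100
Phi(-0.2667) = 0.39485
= 39.5


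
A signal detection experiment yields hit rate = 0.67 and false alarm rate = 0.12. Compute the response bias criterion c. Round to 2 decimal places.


c = -0.5 * (z(HR) + z(FAR))
z(0.67) = 0.4399
z(0.12) = -1.175
c = -0.5 * (0.4399 + -1.175)
= -0.5 * -0.7351
= 0.37


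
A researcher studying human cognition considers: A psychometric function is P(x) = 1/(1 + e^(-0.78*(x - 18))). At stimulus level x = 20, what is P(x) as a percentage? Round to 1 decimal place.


P(x) = 1/(1 + e^(-0.78*(20 - 18)))
Exponent = -0.78 * 2 = -1.56
e^(-1.56) = 0.210136
P = 1/(1 + 0.210136) = 0.826353
Percentage = 82.6


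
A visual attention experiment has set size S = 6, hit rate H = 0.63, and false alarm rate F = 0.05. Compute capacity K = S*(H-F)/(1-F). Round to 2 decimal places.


K = S * (H - F) / (1 - F)
H - F = 0.58
1 - F = 0.95
K = 6 * 0.58 / 0.95
= 3.66


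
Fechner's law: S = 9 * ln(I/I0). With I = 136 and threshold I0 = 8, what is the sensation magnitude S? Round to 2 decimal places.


S = 9 * ln(136/8)
I/I0 = 17.0
ln(17.0) = 2.8332
S = 9 * 2.8332
= 25.50


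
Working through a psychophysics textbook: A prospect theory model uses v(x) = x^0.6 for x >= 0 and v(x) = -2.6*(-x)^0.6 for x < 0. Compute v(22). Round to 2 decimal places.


Since x = 22 >= 0, use v(x) = x^0.6
22^0.6 = 6.3893
v(22) = 6.39


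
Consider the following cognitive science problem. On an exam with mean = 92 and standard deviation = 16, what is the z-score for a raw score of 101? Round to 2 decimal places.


z = (X - mu) / sigma
= (101 - 92) / 16
= 9 / 16
= 0.56


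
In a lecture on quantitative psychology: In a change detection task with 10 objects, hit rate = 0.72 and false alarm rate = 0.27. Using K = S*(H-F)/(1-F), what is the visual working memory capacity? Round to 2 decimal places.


K = S * (H - F) / (1 - F)
H - F = 0.45
1 - F = 0.73
K = 10 * 0.45 / 0.73
= 6.16


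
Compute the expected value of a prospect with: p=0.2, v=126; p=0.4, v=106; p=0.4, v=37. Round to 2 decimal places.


EU = sum(p_i * v_i)
0.2 * 126 = 25.2
0.4 * 106 = 42.4
0.4 * 37 = 14.8
EU = 25.2 + 42.4 + 14.8
= 82.40


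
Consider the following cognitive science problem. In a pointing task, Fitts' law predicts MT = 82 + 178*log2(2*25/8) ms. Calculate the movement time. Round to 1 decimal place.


MT = 82 + 178 * log2(2*25/8)
2D/W = 6.25
log2(6.25) = 2.6439
MT = 82 + 178 * 2.6439
= 552.6 ms


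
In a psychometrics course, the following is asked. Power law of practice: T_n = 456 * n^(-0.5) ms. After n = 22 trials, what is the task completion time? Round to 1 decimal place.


T_n = 456 * 22^(-0.5)
22^(-0.5) = 0.213201
T_n = 456 * 0.213201
= 97.2 ms


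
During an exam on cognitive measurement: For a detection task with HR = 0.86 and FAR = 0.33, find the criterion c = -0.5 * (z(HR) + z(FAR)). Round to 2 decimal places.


c = -0.5 * (z(HR) + z(FAR))
z(0.86) = 1.0803
z(0.33) = -0.4399
c = -0.5 * (1.0803 + -0.4399)
= -0.5 * 0.6404
= -0.32


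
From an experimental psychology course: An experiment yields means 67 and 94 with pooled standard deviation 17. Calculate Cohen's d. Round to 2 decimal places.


Cohen's d = (M1 - M2) / S_pooled
= (67 - 94) / 17
= -27 / 17
= -1.59


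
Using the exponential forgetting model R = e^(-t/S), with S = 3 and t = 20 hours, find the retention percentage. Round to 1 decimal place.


R = e^(-t/S)
-t/S = -20/3 = -6.666667
R = e^(-6.666667) = 0.001273
Percentage = 0.001273 * 100
= 0.1


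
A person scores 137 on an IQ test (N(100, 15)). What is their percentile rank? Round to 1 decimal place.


z = (IQ - mean) / SD
z = (137 - 100) / 15 = 2.4667
Percentile = Phi(2.4667) * 100
Phi(2.4667) = 0.993182
= 99.3


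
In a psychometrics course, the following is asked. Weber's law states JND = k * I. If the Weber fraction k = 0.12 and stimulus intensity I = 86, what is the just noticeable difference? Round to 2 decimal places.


JND = k * I
JND = 0.12 * 86
= 10.32


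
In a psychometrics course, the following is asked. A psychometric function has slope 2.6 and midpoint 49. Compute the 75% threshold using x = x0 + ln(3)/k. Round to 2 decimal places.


At P = 0.75: 0.75 = 1/(1 + e^(-k*(x-x0)))
Solving: e^(-k*(x-x0)) = 1/3
x = x0 + ln(3)/k
ln(3) = 1.0986
x = 49 + 1.0986/2.6
= 49 + 0.4225
= 49.42


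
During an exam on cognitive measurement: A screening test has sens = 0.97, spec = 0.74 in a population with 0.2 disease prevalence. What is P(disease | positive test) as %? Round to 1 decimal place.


PPV = (sens * prev) / (sens * prev + (1-spec) * (1-prev))
Numerator = 0.97 * 0.2 = 0.194
P(positive and no disease) = (1 - spec) * (1 - prev) = (1 - 0.74) * (1 - 0.2) = 0.208
Denominator = 0.194 + 0.208 = 0.402
PPV = 0.194 / 0.402 = 0.482587
As percentage = 48.3


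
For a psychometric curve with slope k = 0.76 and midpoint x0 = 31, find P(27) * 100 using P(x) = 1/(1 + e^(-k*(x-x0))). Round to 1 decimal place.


P(x) = 1/(1 + e^(-0.76*(27 - 31)))
Exponent = -0.76 * -4 = 3.04
e^(3.04) = 20.905243
P = 1/(1 + 20.905243) = 0.045651
Percentage = 4.6


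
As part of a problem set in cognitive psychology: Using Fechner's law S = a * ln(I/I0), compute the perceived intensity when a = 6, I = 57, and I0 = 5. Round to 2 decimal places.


S = 6 * ln(57/5)
I/I0 = 11.4
ln(11.4) = 2.4336
S = 6 * 2.4336
= 14.60


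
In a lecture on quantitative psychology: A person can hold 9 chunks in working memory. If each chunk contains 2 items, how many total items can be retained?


Total items = chunks * items_per_chunk
= 9 * 2
= 18


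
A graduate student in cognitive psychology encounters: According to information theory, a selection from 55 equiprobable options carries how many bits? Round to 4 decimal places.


H = log2(n)
H = log2(55)
= 5.7814


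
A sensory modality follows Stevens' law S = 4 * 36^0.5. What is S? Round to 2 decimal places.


S = 4 * 36^0.5
36^0.5 = 6.0
S = 4 * 6.0
= 24.00


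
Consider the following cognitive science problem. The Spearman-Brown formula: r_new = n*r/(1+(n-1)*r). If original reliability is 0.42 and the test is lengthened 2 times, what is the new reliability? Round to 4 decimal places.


r_new = n*r / (1 + (n-1)*r)
Numerator = 2 * 0.42 = 0.84
Denominator = 1 + 1 * 0.42 = 1.42
r_new = 0.84 / 1.42
= 0.5915


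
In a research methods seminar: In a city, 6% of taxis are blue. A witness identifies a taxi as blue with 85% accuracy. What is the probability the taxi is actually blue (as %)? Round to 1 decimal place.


P(blue | says blue) = P(says blue | blue)*P(blue) / [P(says blue | blue)*P(blue) + P(says blue | not blue)*P(not blue)]
Numerator = 0.85 * 0.06 = 0.051
False identification = 0.15 * 0.94 = 0.141
P = 0.051 / (0.051 + 0.141)
= 0.051 / 0.192
As percentage = 26.6
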